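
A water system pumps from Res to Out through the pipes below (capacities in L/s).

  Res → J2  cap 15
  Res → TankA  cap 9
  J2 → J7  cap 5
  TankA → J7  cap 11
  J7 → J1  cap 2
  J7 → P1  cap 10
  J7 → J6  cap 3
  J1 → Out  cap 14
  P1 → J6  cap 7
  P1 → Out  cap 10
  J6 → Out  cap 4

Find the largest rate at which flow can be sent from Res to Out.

14

Augment Res→J2→J7→J1→Out: bottleneck 2, flow now 2.
Augment Res→J2→J7→P1→Out: bottleneck 3, flow now 5.
Augment Res→TankA→J7→P1→Out: bottleneck 7, flow now 12.
Augment Res→TankA→J7→J6→Out: bottleneck 2, flow now 14.
No augmenting path remains; maximum flow = 14.
In the residual graph, reachable from Res: {Res, J2}.
Min-cut edges: Res→TankA (9), J2→J7 (5); capacity 9 + 5 = 14.
This cut is saturated, so no flow can exceed 14.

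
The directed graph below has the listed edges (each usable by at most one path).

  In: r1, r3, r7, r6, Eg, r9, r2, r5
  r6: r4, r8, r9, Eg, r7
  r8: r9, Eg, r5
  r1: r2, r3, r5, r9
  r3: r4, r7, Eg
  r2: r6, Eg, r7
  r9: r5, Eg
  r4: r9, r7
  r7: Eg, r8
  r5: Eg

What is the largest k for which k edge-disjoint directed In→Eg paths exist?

Assign every edge capacity 1; by Menger, the answer equals the max flow.
Path In→Eg (+1); total 1.
Path In→r2→Eg (+1); total 2.
Path In→r3→Eg (+1); total 3.
Path In→r5→Eg (+1); total 4.
Path In→r6→Eg (+1); total 5.
Path In→r7→Eg (+1); total 6.
Path In→r9→Eg (+1); total 7.
Path In→r1→r2→r6→r8→Eg (+1); total 8.
No residual In→Eg path; max flow = 8.
Certifying cut of size 8: {In→Eg, In→r1, In→r2, In→r3, In→r5, In→r6, In→r7, In→r9}.

8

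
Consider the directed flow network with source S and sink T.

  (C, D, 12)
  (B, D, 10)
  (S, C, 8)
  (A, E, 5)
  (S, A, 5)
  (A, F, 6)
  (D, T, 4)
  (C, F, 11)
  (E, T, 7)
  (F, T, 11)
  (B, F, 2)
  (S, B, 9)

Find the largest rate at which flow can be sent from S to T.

Augment S→A→E→T: bottleneck 5, flow now 5.
Augment S→B→D→T: bottleneck 4, flow now 9.
Augment S→B→F→T: bottleneck 2, flow now 11.
Augment S→C→F→T: bottleneck 8, flow now 19.
No augmenting path remains; maximum flow = 19.
In the residual graph, reachable from S: {S, B, D}.
Min-cut edges: S→A (5), S→C (8), B→F (2), D→T (4); capacity 5 + 8 + 2 + 4 = 19.
This cut is saturated, so no flow can exceed 19.

19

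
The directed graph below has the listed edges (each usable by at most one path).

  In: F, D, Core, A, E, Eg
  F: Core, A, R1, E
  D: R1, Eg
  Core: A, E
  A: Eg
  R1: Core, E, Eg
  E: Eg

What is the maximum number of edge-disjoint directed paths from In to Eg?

5

Assign every edge capacity 1; by Menger, the answer equals the max flow.
Path In→Eg (+1); total 1.
Path In→D→Eg (+1); total 2.
Path In→A→Eg (+1); total 3.
Path In→E→Eg (+1); total 4.
Path In→F→R1→Eg (+1); total 5.
No residual In→Eg path; max flow = 5.
Certifying cut of size 5: {A→Eg, E→Eg, In→D, In→Eg, In→F}.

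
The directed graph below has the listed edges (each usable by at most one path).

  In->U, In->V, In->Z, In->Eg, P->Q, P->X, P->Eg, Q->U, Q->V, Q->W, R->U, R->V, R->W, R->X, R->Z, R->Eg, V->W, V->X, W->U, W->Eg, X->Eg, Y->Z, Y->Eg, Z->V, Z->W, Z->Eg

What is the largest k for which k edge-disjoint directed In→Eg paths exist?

Assign every edge capacity 1; by Menger, the answer equals the max flow.
Path In→Eg (+1); total 1.
Path In→Z→Eg (+1); total 2.
Path In→V→W→Eg (+1); total 3.
No residual In→Eg path; max flow = 3.
Certifying cut of size 3: {In→Eg, In→V, In→Z}.

3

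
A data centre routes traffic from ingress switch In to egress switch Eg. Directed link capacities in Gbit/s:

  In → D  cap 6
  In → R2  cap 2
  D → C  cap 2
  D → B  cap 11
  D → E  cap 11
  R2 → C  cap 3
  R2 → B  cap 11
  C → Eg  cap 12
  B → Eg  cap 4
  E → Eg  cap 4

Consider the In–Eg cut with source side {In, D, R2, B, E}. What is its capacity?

Edges leaving {In, D, R2, B, E}: D→C (2), R2→C (3), B→Eg (4), E→Eg (4).
Cut capacity = 2 + 3 + 4 + 4 = 13.

13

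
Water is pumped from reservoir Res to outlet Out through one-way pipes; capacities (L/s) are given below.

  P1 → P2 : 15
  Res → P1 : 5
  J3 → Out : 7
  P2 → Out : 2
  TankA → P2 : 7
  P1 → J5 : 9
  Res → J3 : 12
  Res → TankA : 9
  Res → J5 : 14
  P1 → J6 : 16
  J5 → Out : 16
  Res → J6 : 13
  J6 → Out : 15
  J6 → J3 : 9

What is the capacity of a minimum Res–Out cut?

40

Augment Res→J6→Out: bottleneck 13, flow now 13.
Augment Res→J5→Out: bottleneck 14, flow now 27.
Augment Res→J3→Out: bottleneck 7, flow now 34.
Augment Res→P1→J6→Out: bottleneck 2, flow now 36.
Augment Res→P1→J5→Out: bottleneck 2, flow now 38.
Augment Res→P1→P2→Out: bottleneck 1, flow now 39.
Augment Res→TankA→P2→Out: bottleneck 1, flow now 40.
No augmenting path remains; maximum flow = 40.
By max-flow min-cut, the minimum cut capacity equals the max flow.
In the residual graph, reachable from Res: {Res, P1, J6, TankA, J5, P2, J3}.
Min-cut edges: J6→Out (15), J5→Out (16), P2→Out (2), J3→Out (7); capacity 15 + 16 + 2 + 7 = 40.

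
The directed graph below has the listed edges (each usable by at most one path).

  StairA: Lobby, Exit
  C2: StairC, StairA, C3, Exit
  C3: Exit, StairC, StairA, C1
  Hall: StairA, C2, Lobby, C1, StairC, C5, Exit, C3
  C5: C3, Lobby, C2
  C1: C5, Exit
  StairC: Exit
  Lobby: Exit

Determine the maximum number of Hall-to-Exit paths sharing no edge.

7

Assign every edge capacity 1; by Menger, the answer equals the max flow.
Path Hall→Exit (+1); total 1.
Path Hall→C1→Exit (+1); total 2.
Path Hall→C3→Exit (+1); total 3.
Path Hall→StairA→Exit (+1); total 4.
Path Hall→C2→Exit (+1); total 5.
Path Hall→StairC→Exit (+1); total 6.
Path Hall→Lobby→Exit (+1); total 7.
No residual Hall→Exit path; max flow = 7.
Certifying cut of size 7: {C1→Exit, C2→Exit, C3→Exit, Hall→Exit, Lobby→Exit, StairA→Exit, StairC→Exit}.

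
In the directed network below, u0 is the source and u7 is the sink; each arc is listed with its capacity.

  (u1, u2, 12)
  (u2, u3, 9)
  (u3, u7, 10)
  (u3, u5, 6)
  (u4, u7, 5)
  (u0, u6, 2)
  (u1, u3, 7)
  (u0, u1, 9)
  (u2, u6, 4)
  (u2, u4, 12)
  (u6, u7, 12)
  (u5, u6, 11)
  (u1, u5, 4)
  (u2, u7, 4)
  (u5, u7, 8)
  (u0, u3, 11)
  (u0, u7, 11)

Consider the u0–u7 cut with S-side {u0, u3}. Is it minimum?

No — its capacity is 38, but the minimum cut has capacity 33.

Given cut capacity: 9 + 2 + 11 + 6 + 10 = 38.
Augment u0→u7: bottleneck 11, flow now 11.
Augment u0→u3→u7: bottleneck 10, flow now 21.
Augment u0→u6→u7: bottleneck 2, flow now 23.
Augment u0→u1→u2→u7: bottleneck 4, flow now 27.
Augment u0→u1→u5→u7: bottleneck 4, flow now 31.
Augment u0→u3→u5→u7: bottleneck 1, flow now 32.
Augment u0→u1→u2→u4→u7: bottleneck 1, flow now 33.
No augmenting path remains; maximum flow = 33.
In the residual graph, reachable from u0: {u0}.
Min-cut edges: u0→u1 (9), u0→u3 (11), u0→u6 (2), u0→u7 (11); capacity 9 + 11 + 2 + 11 = 33.
Cut capacity 38 exceeds the max flow 33, so it is not minimum.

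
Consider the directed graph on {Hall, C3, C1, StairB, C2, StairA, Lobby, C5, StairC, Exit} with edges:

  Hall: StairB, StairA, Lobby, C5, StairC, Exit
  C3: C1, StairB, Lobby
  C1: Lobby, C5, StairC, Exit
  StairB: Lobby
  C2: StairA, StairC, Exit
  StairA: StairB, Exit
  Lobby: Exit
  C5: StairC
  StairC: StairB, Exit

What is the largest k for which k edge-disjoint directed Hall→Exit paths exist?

4

Assign every edge capacity 1; by Menger, the answer equals the max flow.
Path Hall→Exit (+1); total 1.
Path Hall→StairA→Exit (+1); total 2.
Path Hall→Lobby→Exit (+1); total 3.
Path Hall→StairC→Exit (+1); total 4.
No residual Hall→Exit path; max flow = 4.
Certifying cut of size 4: {Hall→Exit, Hall→StairA, Lobby→Exit, StairC→Exit}.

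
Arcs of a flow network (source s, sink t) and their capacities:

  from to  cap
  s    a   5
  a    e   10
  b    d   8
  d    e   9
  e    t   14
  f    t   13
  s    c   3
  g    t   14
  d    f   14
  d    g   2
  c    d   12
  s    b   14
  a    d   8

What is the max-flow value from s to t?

Augment s→a→e→t: bottleneck 5, flow now 5.
Augment s→b→d→e→t: bottleneck 8, flow now 13.
Augment s→c→d→e→t: bottleneck 1, flow now 14.
Augment s→c→d→f→t: bottleneck 2, flow now 16.
No augmenting path remains; maximum flow = 16.
In the residual graph, reachable from s: {s, b}.
Min-cut edges: s→a (5), s→c (3), b→d (8); capacity 5 + 3 + 8 = 16.
This cut is saturated, so no flow can exceed 16.

16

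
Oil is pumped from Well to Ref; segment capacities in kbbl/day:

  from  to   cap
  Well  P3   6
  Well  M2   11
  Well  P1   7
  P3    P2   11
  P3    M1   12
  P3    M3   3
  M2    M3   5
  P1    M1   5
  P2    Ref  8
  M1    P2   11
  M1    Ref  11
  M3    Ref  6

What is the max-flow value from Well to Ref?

16

Augment Well→P3→P2→Ref: bottleneck 6, flow now 6.
Augment Well→M2→M3→Ref: bottleneck 5, flow now 11.
Augment Well→P1→M1→Ref: bottleneck 5, flow now 16.
No augmenting path remains; maximum flow = 16.
In the residual graph, reachable from Well: {Well, M2, P1}.
Min-cut edges: Well→P3 (6), M2→M3 (5), P1→M1 (5); capacity 6 + 5 + 5 = 16.
This cut is saturated, so no flow can exceed 16.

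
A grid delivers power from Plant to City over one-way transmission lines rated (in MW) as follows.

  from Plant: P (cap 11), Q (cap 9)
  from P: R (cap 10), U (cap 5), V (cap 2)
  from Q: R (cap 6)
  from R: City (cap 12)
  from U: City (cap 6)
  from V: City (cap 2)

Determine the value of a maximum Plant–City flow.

Augment Plant→P→R→City: bottleneck 10, flow now 10.
Augment Plant→P→U→City: bottleneck 1, flow now 11.
Augment Plant→Q→R→City: bottleneck 2, flow now 13.
Augment Plant→Q→R→P→U→City: bottleneck 4, flow now 17. (uses reverse residual edge)
No augmenting path remains; maximum flow = 17.
In the residual graph, reachable from Plant: {Plant, Q}.
Min-cut edges: Plant→P (11), Q→R (6); capacity 11 + 6 = 17.
This cut is saturated, so no flow can exceed 17.

17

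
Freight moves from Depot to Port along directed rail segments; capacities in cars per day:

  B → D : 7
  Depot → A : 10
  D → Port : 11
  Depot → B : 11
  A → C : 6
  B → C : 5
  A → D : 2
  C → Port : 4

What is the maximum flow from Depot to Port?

Augment Depot→A→C→Port: bottleneck 4, flow now 4.
Augment Depot→A→D→Port: bottleneck 2, flow now 6.
Augment Depot→B→D→Port: bottleneck 7, flow now 13.
No augmenting path remains; maximum flow = 13.
In the residual graph, reachable from Depot: {Depot, A, B, C}.
Min-cut edges: A→D (2), B→D (7), C→Port (4); capacity 2 + 7 + 4 = 13.
This cut is saturated, so no flow can exceed 13.

13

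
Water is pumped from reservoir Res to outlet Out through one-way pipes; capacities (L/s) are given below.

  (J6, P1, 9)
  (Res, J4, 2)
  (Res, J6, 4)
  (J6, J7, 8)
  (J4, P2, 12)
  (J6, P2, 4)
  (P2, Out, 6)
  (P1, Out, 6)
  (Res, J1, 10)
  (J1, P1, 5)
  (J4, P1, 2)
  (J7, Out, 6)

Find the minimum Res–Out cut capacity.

11

Augment Res→J4→P2→Out: bottleneck 2, flow now 2.
Augment Res→J1→P1→Out: bottleneck 5, flow now 7.
Augment Res→J6→P2→Out: bottleneck 4, flow now 11.
No augmenting path remains; maximum flow = 11.
By max-flow min-cut, the minimum cut capacity equals the max flow.
In the residual graph, reachable from Res: {Res, J1}.
Min-cut edges: Res→J4 (2), Res→J6 (4), J1→P1 (5); capacity 2 + 4 + 5 = 11.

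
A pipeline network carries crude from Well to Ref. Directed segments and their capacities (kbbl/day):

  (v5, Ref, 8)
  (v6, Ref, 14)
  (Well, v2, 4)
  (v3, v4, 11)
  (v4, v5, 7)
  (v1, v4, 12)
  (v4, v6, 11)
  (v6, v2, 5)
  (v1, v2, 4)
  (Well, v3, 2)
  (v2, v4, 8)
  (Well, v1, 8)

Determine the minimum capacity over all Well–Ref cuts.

14

Augment Well→v1→v4→v5→Ref: bottleneck 7, flow now 7.
Augment Well→v1→v4→v6→Ref: bottleneck 1, flow now 8.
Augment Well→v2→v4→v6→Ref: bottleneck 4, flow now 12.
Augment Well→v3→v4→v6→Ref: bottleneck 2, flow now 14.
No augmenting path remains; maximum flow = 14.
By max-flow min-cut, the minimum cut capacity equals the max flow.
In the residual graph, reachable from Well: {Well}.
Min-cut edges: Well→v1 (8), Well→v2 (4), Well→v3 (2); capacity 8 + 4 + 2 = 14.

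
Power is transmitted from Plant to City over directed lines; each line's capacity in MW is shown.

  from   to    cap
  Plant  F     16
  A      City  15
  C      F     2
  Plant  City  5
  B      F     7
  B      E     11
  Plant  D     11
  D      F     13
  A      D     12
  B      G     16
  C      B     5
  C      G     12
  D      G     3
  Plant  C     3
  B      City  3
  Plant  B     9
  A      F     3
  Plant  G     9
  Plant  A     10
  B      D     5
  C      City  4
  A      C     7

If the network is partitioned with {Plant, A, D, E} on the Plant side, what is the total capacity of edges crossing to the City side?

Edges leaving {Plant, A, D, E}: Plant→B (9), Plant→C (3), Plant→F (16), Plant→G (9), Plant→City (5), A→C (7), A→F (3), A→City (15), D→F (13), D→G (3).
Cut capacity = 9 + 3 + 16 + 9 + 5 + 7 + 3 + 15 + 13 + 3 = 83.

83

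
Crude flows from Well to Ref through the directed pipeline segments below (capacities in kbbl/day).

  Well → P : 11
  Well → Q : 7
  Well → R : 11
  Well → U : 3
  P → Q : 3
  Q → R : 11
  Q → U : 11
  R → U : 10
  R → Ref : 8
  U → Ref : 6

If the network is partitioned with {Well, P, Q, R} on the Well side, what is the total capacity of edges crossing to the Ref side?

Edges leaving {Well, P, Q, R}: Well→U (3), Q→U (11), R→U (10), R→Ref (8).
Cut capacity = 3 + 11 + 10 + 8 = 32.

32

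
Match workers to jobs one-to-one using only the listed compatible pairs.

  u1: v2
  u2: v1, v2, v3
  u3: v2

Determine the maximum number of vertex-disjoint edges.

Unit-capacity flow: source→left, listed edges, right→sink; max matching = max flow.
Augmenting path u1→v2 (+1); matched 1.
Augmenting path u2→v1 (+1); matched 2.
No augmenting path remains; maximum matching = 2.
König certificate: {u2, v2} is a vertex cover of size 2 (every listed pair touches it), so no matching can be larger.

2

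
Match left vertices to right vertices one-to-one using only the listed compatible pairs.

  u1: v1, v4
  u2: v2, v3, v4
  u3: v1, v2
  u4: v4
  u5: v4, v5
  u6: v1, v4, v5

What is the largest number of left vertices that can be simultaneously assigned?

Unit-capacity flow: source→left, listed edges, right→sink; max matching = max flow.
Augmenting path u1→v1 (+1); matched 1.
Augmenting path u2→v2 (+1); matched 2.
Augmenting path u4→v4 (+1); matched 3.
Augmenting path u5→v5 (+1); matched 4.
Augmenting path u3→v2→u2→v3 (+1); matched 5.
No augmenting path remains; maximum matching = 5.
König certificate: {u2, u3, v1, v4, v5} is a vertex cover of size 5 (every listed pair touches it), so no matching can be larger.

5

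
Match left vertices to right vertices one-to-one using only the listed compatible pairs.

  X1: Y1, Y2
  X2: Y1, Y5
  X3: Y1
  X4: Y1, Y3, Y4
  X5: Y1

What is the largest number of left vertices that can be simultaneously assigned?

Unit-capacity flow: source→left, listed edges, right→sink; max matching = max flow.
Augmenting path X1→Y1 (+1); matched 1.
Augmenting path X2→Y5 (+1); matched 2.
Augmenting path X4→Y3 (+1); matched 3.
Augmenting path X3→Y1→X1→Y2 (+1); matched 4.
No augmenting path remains; maximum matching = 4.
König certificate: {X1, X2, X4, Y1} is a vertex cover of size 4 (every listed pair touches it), so no matching can be larger.

4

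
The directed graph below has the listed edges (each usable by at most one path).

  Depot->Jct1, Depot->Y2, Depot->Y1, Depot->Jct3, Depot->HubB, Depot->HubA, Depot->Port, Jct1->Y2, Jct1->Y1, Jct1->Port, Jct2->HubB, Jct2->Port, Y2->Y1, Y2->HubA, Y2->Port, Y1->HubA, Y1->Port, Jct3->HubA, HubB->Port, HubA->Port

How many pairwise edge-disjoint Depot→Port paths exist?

6

Assign every edge capacity 1; by Menger, the answer equals the max flow.
Path Depot→Port (+1); total 1.
Path Depot→Jct1→Port (+1); total 2.
Path Depot→Y2→Port (+1); total 3.
Path Depot→Y1→Port (+1); total 4.
Path Depot→HubB→Port (+1); total 5.
Path Depot→HubA→Port (+1); total 6.
No residual Depot→Port path; max flow = 6.
Certifying cut of size 6: {Depot→HubB, Depot→Jct1, Depot→Port, Depot→Y1, Depot→Y2, HubA→Port}.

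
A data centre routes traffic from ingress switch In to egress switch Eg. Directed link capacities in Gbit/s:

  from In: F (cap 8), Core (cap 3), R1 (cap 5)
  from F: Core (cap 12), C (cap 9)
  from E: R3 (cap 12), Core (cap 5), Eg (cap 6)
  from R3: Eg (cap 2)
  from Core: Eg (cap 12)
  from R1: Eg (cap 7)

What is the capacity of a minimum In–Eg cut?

16

Augment In→Core→Eg: bottleneck 3, flow now 3.
Augment In→R1→Eg: bottleneck 5, flow now 8.
Augment In→F→Core→Eg: bottleneck 8, flow now 16.
No augmenting path remains; maximum flow = 16.
By max-flow min-cut, the minimum cut capacity equals the max flow.
In the residual graph, reachable from In: {In}.
Min-cut edges: In→F (8), In→Core (3), In→R1 (5); capacity 8 + 3 + 5 = 16.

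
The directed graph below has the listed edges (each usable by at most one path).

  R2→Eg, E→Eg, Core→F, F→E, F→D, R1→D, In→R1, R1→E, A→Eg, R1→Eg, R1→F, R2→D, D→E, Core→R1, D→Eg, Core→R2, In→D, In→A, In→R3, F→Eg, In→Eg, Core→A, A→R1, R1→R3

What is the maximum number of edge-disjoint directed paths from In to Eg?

4

Assign every edge capacity 1; by Menger, the answer equals the max flow.
Path In→Eg (+1); total 1.
Path In→R1→Eg (+1); total 2.
Path In→A→Eg (+1); total 3.
Path In→D→Eg (+1); total 4.
No residual In→Eg path; max flow = 4.
Certifying cut of size 4: {In→A, In→D, In→Eg, In→R1}.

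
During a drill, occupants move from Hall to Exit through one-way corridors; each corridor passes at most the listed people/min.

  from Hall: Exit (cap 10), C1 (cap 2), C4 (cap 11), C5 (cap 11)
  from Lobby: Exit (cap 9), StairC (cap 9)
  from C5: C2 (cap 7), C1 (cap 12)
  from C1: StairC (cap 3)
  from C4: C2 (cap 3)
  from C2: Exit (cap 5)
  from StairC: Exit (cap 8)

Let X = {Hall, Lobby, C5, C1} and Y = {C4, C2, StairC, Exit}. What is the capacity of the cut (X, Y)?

Edges leaving {Hall, Lobby, C5, C1}: Hall→C4 (11), Hall→Exit (10), Lobby→StairC (9), Lobby→Exit (9), C5→C2 (7), C1→StairC (3).
Cut capacity = 11 + 10 + 9 + 9 + 7 + 3 = 49.

49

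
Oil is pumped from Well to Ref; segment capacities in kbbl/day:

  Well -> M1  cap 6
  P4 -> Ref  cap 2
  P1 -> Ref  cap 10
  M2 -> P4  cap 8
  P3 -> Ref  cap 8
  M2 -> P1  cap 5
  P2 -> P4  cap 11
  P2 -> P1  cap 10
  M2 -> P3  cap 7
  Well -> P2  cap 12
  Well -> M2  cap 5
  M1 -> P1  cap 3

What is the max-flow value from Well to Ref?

Augment Well→M1→P1→Ref: bottleneck 3, flow now 3.
Augment Well→M2→P4→Ref: bottleneck 2, flow now 5.
Augment Well→M2→P3→Ref: bottleneck 3, flow now 8.
Augment Well→P2→P1→Ref: bottleneck 7, flow now 15.
Augment Well→P2→P4→M2→P3→Ref: bottleneck 2, flow now 17. (uses reverse residual edge)
No augmenting path remains; maximum flow = 17.
In the residual graph, reachable from Well: {Well, M1, P2, P4, P1}.
Min-cut edges: Well→M2 (5), P4→Ref (2), P1→Ref (10); capacity 5 + 2 + 10 = 17.
This cut is saturated, so no flow can exceed 17.

17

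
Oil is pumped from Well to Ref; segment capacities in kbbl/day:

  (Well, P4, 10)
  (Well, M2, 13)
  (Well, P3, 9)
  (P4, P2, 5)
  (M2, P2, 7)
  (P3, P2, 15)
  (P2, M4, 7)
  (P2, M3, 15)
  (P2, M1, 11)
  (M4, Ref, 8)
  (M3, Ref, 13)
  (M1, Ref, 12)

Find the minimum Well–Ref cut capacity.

21

Augment Well→P4→P2→M4→Ref: bottleneck 5, flow now 5.
Augment Well→M2→P2→M4→Ref: bottleneck 2, flow now 7.
Augment Well→M2→P2→M3→Ref: bottleneck 5, flow now 12.
Augment Well→P3→P2→M3→Ref: bottleneck 8, flow now 20.
Augment Well→P3→P2→M1→Ref: bottleneck 1, flow now 21.
No augmenting path remains; maximum flow = 21.
By max-flow min-cut, the minimum cut capacity equals the max flow.
In the residual graph, reachable from Well: {Well, P4, M2}.
Min-cut edges: Well→P3 (9), P4→P2 (5), M2→P2 (7); capacity 9 + 5 + 7 = 21.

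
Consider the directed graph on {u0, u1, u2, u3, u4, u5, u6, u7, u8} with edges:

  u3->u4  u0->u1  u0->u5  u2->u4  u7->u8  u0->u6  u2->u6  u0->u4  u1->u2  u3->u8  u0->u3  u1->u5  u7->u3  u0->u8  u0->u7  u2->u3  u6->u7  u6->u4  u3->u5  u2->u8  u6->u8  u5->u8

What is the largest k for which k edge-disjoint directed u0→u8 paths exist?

Assign every edge capacity 1; by Menger, the answer equals the max flow.
Path u0→u8 (+1); total 1.
Path u0→u3→u8 (+1); total 2.
Path u0→u5→u8 (+1); total 3.
Path u0→u6→u8 (+1); total 4.
Path u0→u7→u8 (+1); total 5.
Path u0→u1→u2→u8 (+1); total 6.
No residual u0→u8 path; max flow = 6.
Certifying cut of size 6: {u0→u1, u0→u3, u0→u5, u0→u6, u0→u7, u0→u8}.

6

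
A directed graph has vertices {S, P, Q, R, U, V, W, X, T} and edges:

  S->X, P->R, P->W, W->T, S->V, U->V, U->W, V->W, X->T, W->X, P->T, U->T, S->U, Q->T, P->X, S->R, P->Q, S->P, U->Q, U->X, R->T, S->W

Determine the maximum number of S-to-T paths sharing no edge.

Assign every edge capacity 1; by Menger, the answer equals the max flow.
Path S→P→T (+1); total 1.
Path S→R→T (+1); total 2.
Path S→U→T (+1); total 3.
Path S→W→T (+1); total 4.
Path S→X→T (+1); total 5.
No residual S→T path; max flow = 5.
Certifying cut of size 5: {S→P, S→R, S→U, W→T, X→T}.

5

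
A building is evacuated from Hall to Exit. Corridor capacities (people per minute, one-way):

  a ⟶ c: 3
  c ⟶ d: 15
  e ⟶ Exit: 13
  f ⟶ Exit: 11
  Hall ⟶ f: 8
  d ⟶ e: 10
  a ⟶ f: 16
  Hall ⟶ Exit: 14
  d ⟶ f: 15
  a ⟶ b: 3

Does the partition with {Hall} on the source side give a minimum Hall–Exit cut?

Yes — it is a minimum cut (capacity 22).

Given cut capacity: 8 + 14 = 22.
Augment Hall→Exit: bottleneck 14, flow now 14.
Augment Hall→f→Exit: bottleneck 8, flow now 22.
No augmenting path remains; maximum flow = 22.
Cut capacity 22 equals the max flow, so it is a minimum cut.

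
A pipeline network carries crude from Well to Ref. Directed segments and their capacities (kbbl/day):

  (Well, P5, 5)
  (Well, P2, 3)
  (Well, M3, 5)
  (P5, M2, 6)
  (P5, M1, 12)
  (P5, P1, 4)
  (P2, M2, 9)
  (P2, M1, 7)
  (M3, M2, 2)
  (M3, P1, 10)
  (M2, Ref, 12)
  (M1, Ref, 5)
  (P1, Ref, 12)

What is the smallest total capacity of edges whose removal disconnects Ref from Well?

13

Augment Well→P5→M2→Ref: bottleneck 5, flow now 5.
Augment Well→P2→M2→Ref: bottleneck 3, flow now 8.
Augment Well→M3→M2→Ref: bottleneck 2, flow now 10.
Augment Well→M3→P1→Ref: bottleneck 3, flow now 13.
No augmenting path remains; maximum flow = 13.
By max-flow min-cut, the minimum cut capacity equals the max flow.
In the residual graph, reachable from Well: {Well}.
Min-cut edges: Well→P5 (5), Well→P2 (3), Well→M3 (5); capacity 5 + 3 + 5 = 13.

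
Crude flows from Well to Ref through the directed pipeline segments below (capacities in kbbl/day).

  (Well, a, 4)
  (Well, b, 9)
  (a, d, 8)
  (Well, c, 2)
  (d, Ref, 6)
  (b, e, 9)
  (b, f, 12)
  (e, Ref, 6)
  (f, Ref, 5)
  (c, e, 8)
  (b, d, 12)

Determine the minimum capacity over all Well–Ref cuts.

Augment Well→a→d→Ref: bottleneck 4, flow now 4.
Augment Well→b→d→Ref: bottleneck 2, flow now 6.
Augment Well→b→e→Ref: bottleneck 6, flow now 12.
Augment Well→b→f→Ref: bottleneck 1, flow now 13.
Augment Well→c→e→b→f→Ref: bottleneck 2, flow now 15. (uses reverse residual edge)
No augmenting path remains; maximum flow = 15.
By max-flow min-cut, the minimum cut capacity equals the max flow.
In the residual graph, reachable from Well: {Well}.
Min-cut edges: Well→a (4), Well→b (9), Well→c (2); capacity 4 + 9 + 2 = 15.

15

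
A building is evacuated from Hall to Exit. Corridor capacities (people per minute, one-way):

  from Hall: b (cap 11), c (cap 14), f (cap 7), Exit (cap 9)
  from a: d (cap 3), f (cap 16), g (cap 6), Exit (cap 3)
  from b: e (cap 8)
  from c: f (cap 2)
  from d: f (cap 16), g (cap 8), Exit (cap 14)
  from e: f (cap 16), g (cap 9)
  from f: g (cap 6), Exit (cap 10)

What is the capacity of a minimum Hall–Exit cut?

19

Augment Hall→Exit: bottleneck 9, flow now 9.
Augment Hall→f→Exit: bottleneck 7, flow now 16.
Augment Hall→c→f→Exit: bottleneck 2, flow now 18.
Augment Hall→b→e→f→Exit: bottleneck 1, flow now 19.
No augmenting path remains; maximum flow = 19.
By max-flow min-cut, the minimum cut capacity equals the max flow.
In the residual graph, reachable from Hall: {Hall, b, c, e, f, g}.
Min-cut edges: Hall→Exit (9), f→Exit (10); capacity 9 + 10 = 19.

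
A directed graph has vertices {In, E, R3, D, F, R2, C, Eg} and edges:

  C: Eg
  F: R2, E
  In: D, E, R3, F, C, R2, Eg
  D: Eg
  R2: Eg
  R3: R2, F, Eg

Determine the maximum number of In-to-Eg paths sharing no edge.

5

Assign every edge capacity 1; by Menger, the answer equals the max flow.
Path In→Eg (+1); total 1.
Path In→R3→Eg (+1); total 2.
Path In→D→Eg (+1); total 3.
Path In→R2→Eg (+1); total 4.
Path In→C→Eg (+1); total 5.
No residual In→Eg path; max flow = 5.
Certifying cut of size 5: {In→C, In→D, In→Eg, In→R3, R2→Eg}.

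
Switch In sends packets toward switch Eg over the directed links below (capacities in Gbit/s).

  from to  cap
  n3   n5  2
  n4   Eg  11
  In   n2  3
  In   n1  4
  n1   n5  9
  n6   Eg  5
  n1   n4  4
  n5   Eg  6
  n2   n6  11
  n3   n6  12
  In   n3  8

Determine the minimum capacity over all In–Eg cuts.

11

Augment In→n1→n4→Eg: bottleneck 4, flow now 4.
Augment In→n2→n6→Eg: bottleneck 3, flow now 7.
Augment In→n3→n5→Eg: bottleneck 2, flow now 9.
Augment In→n3→n6→Eg: bottleneck 2, flow now 11.
No augmenting path remains; maximum flow = 11.
By max-flow min-cut, the minimum cut capacity equals the max flow.
In the residual graph, reachable from In: {In, n2, n3, n6}.
Min-cut edges: In→n1 (4), n3→n5 (2), n6→Eg (5); capacity 4 + 2 + 5 = 11.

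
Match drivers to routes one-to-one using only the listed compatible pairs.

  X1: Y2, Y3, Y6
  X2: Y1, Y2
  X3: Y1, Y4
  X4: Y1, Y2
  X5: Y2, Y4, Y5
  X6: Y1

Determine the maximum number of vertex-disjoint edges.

Unit-capacity flow: source→left, listed edges, right→sink; max matching = max flow.
Augmenting path X1→Y2 (+1); matched 1.
Augmenting path X2→Y1 (+1); matched 2.
Augmenting path X3→Y4 (+1); matched 3.
Augmenting path X5→Y5 (+1); matched 4.
Augmenting path X4→Y2→X1→Y3 (+1); matched 5.
No augmenting path remains; maximum matching = 5.
König certificate: {X1, X3, X5, Y1, Y2} is a vertex cover of size 5 (every listed pair touches it), so no matching can be larger.

5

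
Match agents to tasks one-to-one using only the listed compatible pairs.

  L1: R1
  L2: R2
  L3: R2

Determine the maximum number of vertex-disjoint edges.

2

Unit-capacity flow: source→left, listed edges, right→sink; max matching = max flow.
Augmenting path L1→R1 (+1); matched 1.
Augmenting path L2→R2 (+1); matched 2.
No augmenting path remains; maximum matching = 2.
König certificate: {L1, R2} is a vertex cover of size 2 (every listed pair touches it), so no matching can be larger.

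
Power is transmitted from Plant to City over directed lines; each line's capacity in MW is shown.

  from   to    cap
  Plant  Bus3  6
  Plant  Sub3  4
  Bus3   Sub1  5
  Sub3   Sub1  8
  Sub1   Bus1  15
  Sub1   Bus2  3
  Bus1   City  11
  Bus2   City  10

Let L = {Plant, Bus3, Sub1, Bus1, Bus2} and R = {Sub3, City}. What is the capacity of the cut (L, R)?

Edges leaving {Plant, Bus3, Sub1, Bus1, Bus2}: Plant→Sub3 (4), Bus1→City (11), Bus2→City (10).
Cut capacity = 4 + 11 + 10 = 25.

25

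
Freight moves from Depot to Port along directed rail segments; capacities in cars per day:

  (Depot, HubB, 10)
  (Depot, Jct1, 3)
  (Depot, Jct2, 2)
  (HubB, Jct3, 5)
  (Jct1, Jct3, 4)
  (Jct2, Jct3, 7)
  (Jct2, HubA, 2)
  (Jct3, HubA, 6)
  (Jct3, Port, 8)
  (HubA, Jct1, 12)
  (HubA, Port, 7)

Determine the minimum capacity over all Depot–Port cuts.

10

Augment Depot→HubB→Jct3→Port: bottleneck 5, flow now 5.
Augment Depot→Jct1→Jct3→Port: bottleneck 3, flow now 8.
Augment Depot→Jct2→HubA→Port: bottleneck 2, flow now 10.
No augmenting path remains; maximum flow = 10.
By max-flow min-cut, the minimum cut capacity equals the max flow.
In the residual graph, reachable from Depot: {Depot, HubB}.
Min-cut edges: Depot→Jct1 (3), Depot→Jct2 (2), HubB→Jct3 (5); capacity 3 + 2 + 5 = 10.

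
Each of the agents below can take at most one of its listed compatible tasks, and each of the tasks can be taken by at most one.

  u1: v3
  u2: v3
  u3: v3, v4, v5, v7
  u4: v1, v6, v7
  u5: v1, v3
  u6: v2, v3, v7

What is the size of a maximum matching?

5

Unit-capacity flow: source→left, listed edges, right→sink; max matching = max flow.
Augmenting path u1→v3 (+1); matched 1.
Augmenting path u3→v4 (+1); matched 2.
Augmenting path u4→v1 (+1); matched 3.
Augmenting path u6→v2 (+1); matched 4.
Augmenting path u5→v1→u4→v6 (+1); matched 5.
No augmenting path remains; maximum matching = 5.
König certificate: {u3, u4, u5, u6, v3} is a vertex cover of size 5 (every listed pair touches it), so no matching can be larger.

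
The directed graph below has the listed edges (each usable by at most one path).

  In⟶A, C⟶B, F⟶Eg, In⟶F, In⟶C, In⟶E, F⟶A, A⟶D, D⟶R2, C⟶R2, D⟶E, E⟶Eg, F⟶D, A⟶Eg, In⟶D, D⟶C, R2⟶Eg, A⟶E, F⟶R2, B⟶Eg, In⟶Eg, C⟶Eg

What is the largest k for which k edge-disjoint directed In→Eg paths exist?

6

Assign every edge capacity 1; by Menger, the answer equals the max flow.
Path In→Eg (+1); total 1.
Path In→F→Eg (+1); total 2.
Path In→A→Eg (+1); total 3.
Path In→C→Eg (+1); total 4.
Path In→E→Eg (+1); total 5.
Path In→D→R2→Eg (+1); total 6.
No residual In→Eg path; max flow = 6.
Certifying cut of size 6: {In→A, In→C, In→D, In→E, In→Eg, In→F}.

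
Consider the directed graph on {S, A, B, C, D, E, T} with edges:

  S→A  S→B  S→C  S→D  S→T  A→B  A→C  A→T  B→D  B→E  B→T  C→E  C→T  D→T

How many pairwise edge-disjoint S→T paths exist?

5

Assign every edge capacity 1; by Menger, the answer equals the max flow.
Path S→T (+1); total 1.
Path S→A→T (+1); total 2.
Path S→B→T (+1); total 3.
Path S→C→T (+1); total 4.
Path S→D→T (+1); total 5.
No residual S→T path; max flow = 5.
Certifying cut of size 5: {S→A, S→B, S→C, S→D, S→T}.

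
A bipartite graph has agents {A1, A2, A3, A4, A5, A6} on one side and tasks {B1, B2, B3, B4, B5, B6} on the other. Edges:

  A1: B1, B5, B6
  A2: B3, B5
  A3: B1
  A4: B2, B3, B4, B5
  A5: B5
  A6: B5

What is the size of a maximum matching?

5

Unit-capacity flow: source→left, listed edges, right→sink; max matching = max flow.
Augmenting path A1→B1 (+1); matched 1.
Augmenting path A2→B3 (+1); matched 2.
Augmenting path A4→B2 (+1); matched 3.
Augmenting path A5→B5 (+1); matched 4.
Augmenting path A3→B1→A1→B6 (+1); matched 5.
No augmenting path remains; maximum matching = 5.
König certificate: {A1, A2, A3, A4, B5} is a vertex cover of size 5 (every listed pair touches it), so no matching can be larger.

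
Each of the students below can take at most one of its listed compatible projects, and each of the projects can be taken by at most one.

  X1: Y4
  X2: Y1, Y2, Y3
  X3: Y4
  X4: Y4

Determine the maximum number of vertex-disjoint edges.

2

Unit-capacity flow: source→left, listed edges, right→sink; max matching = max flow.
Augmenting path X1→Y4 (+1); matched 1.
Augmenting path X2→Y1 (+1); matched 2.
No augmenting path remains; maximum matching = 2.
König certificate: {X2, Y4} is a vertex cover of size 2 (every listed pair touches it), so no matching can be larger.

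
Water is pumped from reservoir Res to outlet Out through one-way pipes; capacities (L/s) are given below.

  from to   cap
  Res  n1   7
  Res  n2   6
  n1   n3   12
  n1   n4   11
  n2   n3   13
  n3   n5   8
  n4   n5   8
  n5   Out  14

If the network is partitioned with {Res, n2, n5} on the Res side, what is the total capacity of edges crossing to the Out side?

34

Edges leaving {Res, n2, n5}: Res→n1 (7), n2→n3 (13), n5→Out (14).
Cut capacity = 7 + 13 + 14 = 34.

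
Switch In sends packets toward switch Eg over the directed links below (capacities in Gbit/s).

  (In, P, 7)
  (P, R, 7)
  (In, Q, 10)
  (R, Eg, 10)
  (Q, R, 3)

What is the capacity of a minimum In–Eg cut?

Augment In→P→R→Eg: bottleneck 7, flow now 7.
Augment In→Q→R→Eg: bottleneck 3, flow now 10.
No augmenting path remains; maximum flow = 10.
By max-flow min-cut, the minimum cut capacity equals the max flow.
In the residual graph, reachable from In: {In, Q}.
Min-cut edges: In→P (7), Q→R (3); capacity 7 + 3 = 10.

10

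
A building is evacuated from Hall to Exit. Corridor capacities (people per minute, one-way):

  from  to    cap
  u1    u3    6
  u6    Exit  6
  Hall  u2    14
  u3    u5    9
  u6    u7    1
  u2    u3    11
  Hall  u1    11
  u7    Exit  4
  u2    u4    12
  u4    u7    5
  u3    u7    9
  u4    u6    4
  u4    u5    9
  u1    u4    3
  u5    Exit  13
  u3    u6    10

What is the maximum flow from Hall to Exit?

Augment Hall→u1→u3→u5→Exit: bottleneck 6, flow now 6.
Augment Hall→u1→u4→u5→Exit: bottleneck 3, flow now 9.
Augment Hall→u2→u3→u5→Exit: bottleneck 3, flow now 12.
Augment Hall→u2→u3→u6→Exit: bottleneck 6, flow now 18.
Augment Hall→u2→u3→u7→Exit: bottleneck 2, flow now 20.
Augment Hall→u2→u4→u5→Exit: bottleneck 1, flow now 21.
Augment Hall→u2→u4→u7→Exit: bottleneck 2, flow now 23.
No augmenting path remains; maximum flow = 23.
In the residual graph, reachable from Hall: {Hall, u1}.
Min-cut edges: Hall→u2 (14), u1→u3 (6), u1→u4 (3); capacity 14 + 6 + 3 = 23.
This cut is saturated, so no flow can exceed 23.

23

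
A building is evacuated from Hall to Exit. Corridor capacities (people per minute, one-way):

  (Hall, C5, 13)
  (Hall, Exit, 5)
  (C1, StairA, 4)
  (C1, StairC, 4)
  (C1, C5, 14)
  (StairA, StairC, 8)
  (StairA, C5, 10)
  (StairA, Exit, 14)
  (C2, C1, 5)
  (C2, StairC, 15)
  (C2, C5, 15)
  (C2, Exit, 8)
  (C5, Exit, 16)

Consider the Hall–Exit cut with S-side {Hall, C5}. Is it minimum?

No — its capacity is 21, but the minimum cut has capacity 18.

Given cut capacity: 5 + 16 = 21.
Augment Hall→Exit: bottleneck 5, flow now 5.
Augment Hall→C5→Exit: bottleneck 13, flow now 18.
No augmenting path remains; maximum flow = 18.
In the residual graph, reachable from Hall: {Hall}.
Min-cut edges: Hall→C5 (13), Hall→Exit (5); capacity 13 + 5 = 18.
Cut capacity 21 exceeds the max flow 18, so it is not minimum.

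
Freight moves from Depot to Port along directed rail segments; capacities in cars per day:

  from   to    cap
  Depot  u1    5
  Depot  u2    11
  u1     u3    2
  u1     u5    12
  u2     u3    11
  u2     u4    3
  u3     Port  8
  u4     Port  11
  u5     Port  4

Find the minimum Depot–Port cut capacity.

15

Augment Depot→u1→u3→Port: bottleneck 2, flow now 2.
Augment Depot→u1→u5→Port: bottleneck 3, flow now 5.
Augment Depot→u2→u3→Port: bottleneck 6, flow now 11.
Augment Depot→u2→u4→Port: bottleneck 3, flow now 14.
Augment Depot→u2→u3→u1→u5→Port: bottleneck 1, flow now 15. (uses reverse residual edge)
No augmenting path remains; maximum flow = 15.
By max-flow min-cut, the minimum cut capacity equals the max flow.
In the residual graph, reachable from Depot: {Depot, u1, u2, u3, u5}.
Min-cut edges: u2→u4 (3), u3→Port (8), u5→Port (4); capacity 3 + 8 + 4 = 15.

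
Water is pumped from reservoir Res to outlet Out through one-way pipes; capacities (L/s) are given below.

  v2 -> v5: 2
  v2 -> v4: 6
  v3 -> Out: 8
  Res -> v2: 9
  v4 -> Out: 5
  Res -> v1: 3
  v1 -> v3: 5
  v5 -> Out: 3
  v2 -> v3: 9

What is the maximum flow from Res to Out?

12

Augment Res→v1→v3→Out: bottleneck 3, flow now 3.
Augment Res→v2→v3→Out: bottleneck 5, flow now 8.
Augment Res→v2→v4→Out: bottleneck 4, flow now 12.
No augmenting path remains; maximum flow = 12.
In the residual graph, reachable from Res: {Res}.
Min-cut edges: Res→v1 (3), Res→v2 (9); capacity 3 + 9 = 12.
This cut is saturated, so no flow can exceed 12.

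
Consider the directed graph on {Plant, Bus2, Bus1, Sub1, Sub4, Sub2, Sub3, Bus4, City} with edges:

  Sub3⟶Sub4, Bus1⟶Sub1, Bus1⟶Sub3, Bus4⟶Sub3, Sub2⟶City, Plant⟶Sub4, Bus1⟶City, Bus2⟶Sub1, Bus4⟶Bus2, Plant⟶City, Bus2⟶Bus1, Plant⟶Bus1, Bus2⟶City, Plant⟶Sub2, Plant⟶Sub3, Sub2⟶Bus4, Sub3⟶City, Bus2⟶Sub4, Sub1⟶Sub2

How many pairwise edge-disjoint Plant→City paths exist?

Assign every edge capacity 1; by Menger, the answer equals the max flow.
Path Plant→City (+1); total 1.
Path Plant→Bus1→City (+1); total 2.
Path Plant→Sub2→City (+1); total 3.
Path Plant→Sub3→City (+1); total 4.
No residual Plant→City path; max flow = 4.
Certifying cut of size 4: {Plant→Bus1, Plant→City, Plant→Sub2, Plant→Sub3}.

4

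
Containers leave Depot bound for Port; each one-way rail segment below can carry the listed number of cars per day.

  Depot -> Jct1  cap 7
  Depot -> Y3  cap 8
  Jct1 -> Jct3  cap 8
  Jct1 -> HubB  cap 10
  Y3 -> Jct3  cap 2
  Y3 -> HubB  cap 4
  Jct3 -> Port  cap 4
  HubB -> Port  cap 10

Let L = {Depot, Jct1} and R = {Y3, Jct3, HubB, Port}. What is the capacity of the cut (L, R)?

26

Edges leaving {Depot, Jct1}: Depot→Y3 (8), Jct1→Jct3 (8), Jct1→HubB (10).
Cut capacity = 8 + 8 + 10 = 26.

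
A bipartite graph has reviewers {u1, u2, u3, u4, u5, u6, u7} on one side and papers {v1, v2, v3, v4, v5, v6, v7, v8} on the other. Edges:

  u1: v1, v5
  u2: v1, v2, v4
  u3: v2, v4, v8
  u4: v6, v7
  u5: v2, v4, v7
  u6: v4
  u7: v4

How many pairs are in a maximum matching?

6

Unit-capacity flow: source→left, listed edges, right→sink; max matching = max flow.
Augmenting path u1→v1 (+1); matched 1.
Augmenting path u2→v2 (+1); matched 2.
Augmenting path u3→v4 (+1); matched 3.
Augmenting path u4→v6 (+1); matched 4.
Augmenting path u5→v7 (+1); matched 5.
Augmenting path u6→v4→u3→v8 (+1); matched 6.
No augmenting path remains; maximum matching = 6.
König certificate: {u1, u2, u3, u4, u5, v4} is a vertex cover of size 6 (every listed pair touches it), so no matching can be larger.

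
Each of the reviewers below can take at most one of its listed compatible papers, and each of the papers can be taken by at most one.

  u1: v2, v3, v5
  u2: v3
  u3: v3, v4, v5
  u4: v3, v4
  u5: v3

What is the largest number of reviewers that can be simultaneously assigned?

4

Unit-capacity flow: source→left, listed edges, right→sink; max matching = max flow.
Augmenting path u1→v2 (+1); matched 1.
Augmenting path u2→v3 (+1); matched 2.
Augmenting path u3→v4 (+1); matched 3.
Augmenting path u4→v4→u3→v5 (+1); matched 4.
No augmenting path remains; maximum matching = 4.
König certificate: {u1, u3, u4, v3} is a vertex cover of size 4 (every listed pair touches it), so no matching can be larger.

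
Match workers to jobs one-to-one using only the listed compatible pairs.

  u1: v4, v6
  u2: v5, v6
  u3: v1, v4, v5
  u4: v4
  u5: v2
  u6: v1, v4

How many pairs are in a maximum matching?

Unit-capacity flow: source→left, listed edges, right→sink; max matching = max flow.
Augmenting path u1→v4 (+1); matched 1.
Augmenting path u2→v5 (+1); matched 2.
Augmenting path u3→v1 (+1); matched 3.
Augmenting path u5→v2 (+1); matched 4.
Augmenting path u4→v4→u1→v6 (+1); matched 5.
No augmenting path remains; maximum matching = 5.
König certificate: {u5, v1, v4, v5, v6} is a vertex cover of size 5 (every listed pair touches it), so no matching can be larger.

5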